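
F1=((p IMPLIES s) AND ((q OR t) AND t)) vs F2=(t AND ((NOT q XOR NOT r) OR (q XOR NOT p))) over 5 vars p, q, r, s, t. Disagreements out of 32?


F1 = ((p IMPLIES s) AND ((q OR t) AND t))
F2 = (t AND ((NOT q XOR NOT r) OR (q XOR NOT p)))
Evaluate both on each of 32 rows (bits = p,q,r,s,t):
  row 0 [00000]: F1=0 F2=0 -> 0
  row 1 [00001]: F1=1 F2=1 -> 0
  row 2 [00010]: F1=0 F2=0 -> 0
  row 3 [00011]: F1=1 F2=1 -> 0
  row 4 [00100]: F1=0 F2=0 -> 0
  row 5 [00101]: F1=1 F2=1 -> 0
  row 6 [00110]: F1=0 F2=0 -> 0
  row 7 [00111]: F1=1 F2=1 -> 0
  row 8 [01000]: F1=0 F2=0 -> 0
  row 9 [01001]: F1=1 F2=1 -> 0
  row 10 [01010]: F1=0 F2=0 -> 0
  row 11 [01011]: F1=1 F2=1 -> 0
  row 12 [01100]: F1=0 F2=0 -> 0
  row 13 [01101]: F1=1 F2=0 (differ) -> 1
  row 14 [01110]: F1=0 F2=0 -> 0
  row 15 [01111]: F1=1 F2=0 (differ) -> 1
  row 16 [10000]: F1=0 F2=0 -> 0
  row 17 [10001]: F1=0 F2=0 -> 0
  row 18 [10010]: F1=0 F2=0 -> 0
  row 19 [10011]: F1=1 F2=0 (differ) -> 1
  row 20 [10100]: F1=0 F2=0 -> 0
  row 21 [10101]: F1=0 F2=1 (differ) -> 1
  row 22 [10110]: F1=0 F2=0 -> 0
  row 23 [10111]: F1=1 F2=1 -> 0
  row 24 [11000]: F1=0 F2=0 -> 0
  row 25 [11001]: F1=0 F2=1 (differ) -> 1
  row 26 [11010]: F1=0 F2=0 -> 0
  row 27 [11011]: F1=1 F2=1 -> 0
  row 28 [11100]: F1=0 F2=0 -> 0
  row 29 [11101]: F1=0 F2=1 (differ) -> 1
  row 30 [11110]: F1=0 F2=0 -> 0
  row 31 [11111]: F1=1 F2=1 -> 0
Full result column, 8 rows per line (p,q fixed per line; r,s,t runs 000..111 left to right):
  rows 0-7 [p,q=00]: 00000000  (ones: 0)
  rows 8-15 [p,q=01]: 00000101  (ones: 2)
  rows 16-23 [p,q=10]: 00010100  (ones: 2)
  rows 24-31 [p,q=11]: 01000100  (ones: 2)
Disagreements = 0+2+2+2 = 6

6


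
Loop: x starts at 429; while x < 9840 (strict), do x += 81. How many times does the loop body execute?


Step 1: x goes from 429 toward 9840 by 81; the body runs while x<9840, so iterations = ceil((bound-start)/step)
Step 2: Distance=9411
Step 3: ceil(9411/81)=117

117


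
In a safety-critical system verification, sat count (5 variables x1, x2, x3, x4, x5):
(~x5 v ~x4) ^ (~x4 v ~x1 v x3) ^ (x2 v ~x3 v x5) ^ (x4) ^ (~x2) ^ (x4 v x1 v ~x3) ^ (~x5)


CNF with 7 clauses over 5 vars (32 assignments).
An assignment satisfies CNF iff every clause has >=1 true literal.
Check each row (bits = x1,x2,x3,x4,x5; clause T/F shown):
  row 0 [00000]: clauses=TTTFTTT -> 0
  row 1 [00001]: clauses=TTTFTTF -> 0
  row 2 [00010]: clauses=TTTTTTT -> 1
  row 3 [00011]: clauses=FTTTTTF -> 0
  row 4 [00100]: clauses=TTFFTFT -> 0
  row 5 [00101]: clauses=TTTFTFF -> 0
  row 6 [00110]: clauses=TTFTTTT -> 0
  row 7 [00111]: clauses=FTTTTTF -> 0
  row 8 [01000]: clauses=TTTFFTT -> 0
  row 9 [01001]: clauses=TTTFFTF -> 0
  row 10 [01010]: clauses=TTTTFTT -> 0
  row 11 [01011]: clauses=FTTTFTF -> 0
  row 12 [01100]: clauses=TTTFFFT -> 0
  row 13 [01101]: clauses=TTTFFFF -> 0
  row 14 [01110]: clauses=TTTTFTT -> 0
  row 15 [01111]: clauses=FTTTFTF -> 0
  row 16 [10000]: clauses=TTTFTTT -> 0
  row 17 [10001]: clauses=TTTFTTF -> 0
  row 18 [10010]: clauses=TFTTTTT -> 0
  row 19 [10011]: clauses=FFTTTTF -> 0
  row 20 [10100]: clauses=TTFFTTT -> 0
  row 21 [10101]: clauses=TTTFTTF -> 0
  row 22 [10110]: clauses=TTFTTTT -> 0
  row 23 [10111]: clauses=FTTTTTF -> 0
  row 24 [11000]: clauses=TTTFFTT -> 0
  row 25 [11001]: clauses=TTTFFTF -> 0
  row 26 [11010]: clauses=TFTTFTT -> 0
  row 27 [11011]: clauses=FFTTFTF -> 0
  row 28 [11100]: clauses=TTTFFTT -> 0
  row 29 [11101]: clauses=TTTFFTF -> 0
  row 30 [11110]: clauses=TTTTFTT -> 0
  row 31 [11111]: clauses=FTTTFTF -> 0
Full result column, 8 rows per line (x1,x2 fixed per line; x3,x4,x5 runs 000..111 left to right):
  rows 0-7 [x1,x2=00]: 00100000  (ones: 1)
  rows 8-15 [x1,x2=01]: 00000000  (ones: 0)
  rows 16-23 [x1,x2=10]: 00000000  (ones: 0)
  rows 24-31 [x1,x2=11]: 00000000  (ones: 0)
Satisfying assignments = 1+0+0+0 = 1

1


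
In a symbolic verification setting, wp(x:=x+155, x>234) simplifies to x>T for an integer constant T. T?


Formula: wp(x:=E, P) = P[E/x] (substitute E for x in postcondition)
Step 1: Postcondition: x>234
Step 2: Substitute x+155 for x: x+155>234
Step 3: Solve for x: x > 234-155 = 79

79


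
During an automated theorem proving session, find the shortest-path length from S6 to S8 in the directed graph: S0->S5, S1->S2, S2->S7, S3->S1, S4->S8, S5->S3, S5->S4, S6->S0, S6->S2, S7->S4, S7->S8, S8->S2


BFS layer-by-layer from S6:
  dist 0: {S6}
  dist 1: {S0, S2}
  dist 2: {S5, S7}
  dist 3: {S3, S4, S8}
  -> S8 reached at distance 3
Shortest path length = 3

3


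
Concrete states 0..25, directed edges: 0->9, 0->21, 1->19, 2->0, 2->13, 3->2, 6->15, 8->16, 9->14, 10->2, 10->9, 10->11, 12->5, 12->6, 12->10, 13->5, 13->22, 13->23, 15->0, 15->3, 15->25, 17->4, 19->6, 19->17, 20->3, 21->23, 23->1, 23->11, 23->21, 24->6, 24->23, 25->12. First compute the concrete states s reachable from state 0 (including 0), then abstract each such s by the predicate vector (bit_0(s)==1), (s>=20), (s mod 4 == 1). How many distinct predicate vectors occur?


BFS from 0:
Concrete reachable: {0, 1, 2, 3, 4, 5, 6, 9, 10, 11, 12, 13, 14, 15, 17, 19, 21, 22, 23, 25}
Abstract via predicates (bit_0(s)==1), (s>=20), (s mod 4 == 1):
  (0,0,0) <- {0, 2, 4, 6, 10, 12, 14}
  (0,1,0) <- {22}
  (1,0,0) <- {3, 11, 15, 19}
  (1,0,1) <- {1, 5, 9, 13, 17}
  (1,1,0) <- {23}
  (1,1,1) <- {21, 25}
Distinct abstract states = 6

6


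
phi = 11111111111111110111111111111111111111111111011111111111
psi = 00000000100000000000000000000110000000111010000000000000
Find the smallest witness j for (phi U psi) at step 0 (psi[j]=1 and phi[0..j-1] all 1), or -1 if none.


(phi U psi) at 0: need smallest j with psi[j]=1 and phi[i]=1 for all i in [0,j).
Scan from step 0:
  step 0: phi=1, psi=0 -> continue
  step 1: phi=1, psi=0 -> continue
  step 2: phi=1, psi=0 -> continue
  step 3: phi=1, psi=0 -> continue
  step 8: psi=1 and phi held for [0,8) -> witness found
Witness step = 8

8


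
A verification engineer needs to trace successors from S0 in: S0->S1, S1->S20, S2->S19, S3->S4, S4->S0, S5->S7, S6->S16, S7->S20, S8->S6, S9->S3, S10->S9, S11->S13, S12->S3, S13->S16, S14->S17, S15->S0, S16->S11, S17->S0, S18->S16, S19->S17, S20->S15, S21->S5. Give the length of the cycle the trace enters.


Trace from S0 until a state repeats:
  S0 -> S1 -> S20 -> S15 -> S0
S0 first seen at step 0, revisited at step 4.
Cycle length = 4 - 0 = 4

4


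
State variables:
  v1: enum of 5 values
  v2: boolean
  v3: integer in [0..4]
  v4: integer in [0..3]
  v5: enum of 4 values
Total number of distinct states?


State space = product of domain sizes of all variables.
Domain sizes:
  v1 (enum of 5 values): 5
  v2 (boolean): 2
  v3 (integer in [0..4]): 5
  v4 (integer in [0..3]): 4
  v5 (enum of 4 values): 4
Product = 5 * 2 * 5 * 4 * 4 = 800

800


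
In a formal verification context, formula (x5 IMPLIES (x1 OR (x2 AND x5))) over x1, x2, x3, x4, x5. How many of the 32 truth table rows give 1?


Formula: (x5 IMPLIES (x1 OR (x2 AND x5))) over 5 vars (32 rows)
Evaluate each row (x1, x2, x3, x4, x5 as bits, MSB first):
  row 0 [00000]: (0 IMPLIES (0 OR (0 AND 0))) -> 1
  row 1 [00001]: (1 IMPLIES (0 OR (0 AND 1))) -> 0
  row 2 [00010]: (0 IMPLIES (0 OR (0 AND 0))) -> 1
  row 3 [00011]: (1 IMPLIES (0 OR (0 AND 1))) -> 0
  row 4 [00100]: (0 IMPLIES (0 OR (0 AND 0))) -> 1
  row 5 [00101]: (1 IMPLIES (0 OR (0 AND 1))) -> 0
  row 6 [00110]: (0 IMPLIES (0 OR (0 AND 0))) -> 1
  row 7 [00111]: (1 IMPLIES (0 OR (0 AND 1))) -> 0
  row 8 [01000]: (0 IMPLIES (0 OR (1 AND 0))) -> 1
  row 9 [01001]: (1 IMPLIES (0 OR (1 AND 1))) -> 1
  row 10 [01010]: (0 IMPLIES (0 OR (1 AND 0))) -> 1
  row 11 [01011]: (1 IMPLIES (0 OR (1 AND 1))) -> 1
  row 12 [01100]: (0 IMPLIES (0 OR (1 AND 0))) -> 1
  row 13 [01101]: (1 IMPLIES (0 OR (1 AND 1))) -> 1
  row 14 [01110]: (0 IMPLIES (0 OR (1 AND 0))) -> 1
  row 15 [01111]: (1 IMPLIES (0 OR (1 AND 1))) -> 1
  row 16 [10000]: (0 IMPLIES (1 OR (0 AND 0))) -> 1
  row 17 [10001]: (1 IMPLIES (1 OR (0 AND 1))) -> 1
  row 18 [10010]: (0 IMPLIES (1 OR (0 AND 0))) -> 1
  row 19 [10011]: (1 IMPLIES (1 OR (0 AND 1))) -> 1
  row 20 [10100]: (0 IMPLIES (1 OR (0 AND 0))) -> 1
  row 21 [10101]: (1 IMPLIES (1 OR (0 AND 1))) -> 1
  row 22 [10110]: (0 IMPLIES (1 OR (0 AND 0))) -> 1
  row 23 [10111]: (1 IMPLIES (1 OR (0 AND 1))) -> 1
  row 24 [11000]: (0 IMPLIES (1 OR (1 AND 0))) -> 1
  row 25 [11001]: (1 IMPLIES (1 OR (1 AND 1))) -> 1
  row 26 [11010]: (0 IMPLIES (1 OR (1 AND 0))) -> 1
  row 27 [11011]: (1 IMPLIES (1 OR (1 AND 1))) -> 1
  row 28 [11100]: (0 IMPLIES (1 OR (1 AND 0))) -> 1
  row 29 [11101]: (1 IMPLIES (1 OR (1 AND 1))) -> 1
  row 30 [11110]: (0 IMPLIES (1 OR (1 AND 0))) -> 1
  row 31 [11111]: (1 IMPLIES (1 OR (1 AND 1))) -> 1
Full result column, 8 rows per line (x1,x2 fixed per line; x3,x4,x5 runs 000..111 left to right):
  rows 0-7 [x1,x2=00]: 10101010  (ones: 4)
  rows 8-15 [x1,x2=01]: 11111111  (ones: 8)
  rows 16-23 [x1,x2=10]: 11111111  (ones: 8)
  rows 24-31 [x1,x2=11]: 11111111  (ones: 8)
Count of 1-rows = 4+8+8+8 = 28

28


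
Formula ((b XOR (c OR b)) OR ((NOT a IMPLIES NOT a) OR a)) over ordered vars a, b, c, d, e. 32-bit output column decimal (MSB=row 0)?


Formula: ((b XOR (c OR b)) OR ((NOT a IMPLIES NOT a) OR a)) over a, b, c, d, e (32 rows)
Evaluate each row (bits = a,b,c,d,e, MSB first):
  row 0 [00000]: ((0 XOR (0 OR 0)) OR ((NOT 0 IMPLIES NOT 0) OR 0)) -> 1
  row 1 [00001]: ((0 XOR (0 OR 0)) OR ((NOT 0 IMPLIES NOT 0) OR 0)) -> 1
  row 2 [00010]: ((0 XOR (0 OR 0)) OR ((NOT 0 IMPLIES NOT 0) OR 0)) -> 1
  row 3 [00011]: ((0 XOR (0 OR 0)) OR ((NOT 0 IMPLIES NOT 0) OR 0)) -> 1
  row 4 [00100]: ((0 XOR (1 OR 0)) OR ((NOT 0 IMPLIES NOT 0) OR 0)) -> 1
  row 5 [00101]: ((0 XOR (1 OR 0)) OR ((NOT 0 IMPLIES NOT 0) OR 0)) -> 1
  row 6 [00110]: ((0 XOR (1 OR 0)) OR ((NOT 0 IMPLIES NOT 0) OR 0)) -> 1
  row 7 [00111]: ((0 XOR (1 OR 0)) OR ((NOT 0 IMPLIES NOT 0) OR 0)) -> 1
  row 8 [01000]: ((1 XOR (0 OR 1)) OR ((NOT 0 IMPLIES NOT 0) OR 0)) -> 1
  row 9 [01001]: ((1 XOR (0 OR 1)) OR ((NOT 0 IMPLIES NOT 0) OR 0)) -> 1
  row 10 [01010]: ((1 XOR (0 OR 1)) OR ((NOT 0 IMPLIES NOT 0) OR 0)) -> 1
  row 11 [01011]: ((1 XOR (0 OR 1)) OR ((NOT 0 IMPLIES NOT 0) OR 0)) -> 1
  row 12 [01100]: ((1 XOR (1 OR 1)) OR ((NOT 0 IMPLIES NOT 0) OR 0)) -> 1
  row 13 [01101]: ((1 XOR (1 OR 1)) OR ((NOT 0 IMPLIES NOT 0) OR 0)) -> 1
  row 14 [01110]: ((1 XOR (1 OR 1)) OR ((NOT 0 IMPLIES NOT 0) OR 0)) -> 1
  row 15 [01111]: ((1 XOR (1 OR 1)) OR ((NOT 0 IMPLIES NOT 0) OR 0)) -> 1
  row 16 [10000]: ((0 XOR (0 OR 0)) OR ((NOT 1 IMPLIES NOT 1) OR 1)) -> 1
  row 17 [10001]: ((0 XOR (0 OR 0)) OR ((NOT 1 IMPLIES NOT 1) OR 1)) -> 1
  row 18 [10010]: ((0 XOR (0 OR 0)) OR ((NOT 1 IMPLIES NOT 1) OR 1)) -> 1
  row 19 [10011]: ((0 XOR (0 OR 0)) OR ((NOT 1 IMPLIES NOT 1) OR 1)) -> 1
  row 20 [10100]: ((0 XOR (1 OR 0)) OR ((NOT 1 IMPLIES NOT 1) OR 1)) -> 1
  row 21 [10101]: ((0 XOR (1 OR 0)) OR ((NOT 1 IMPLIES NOT 1) OR 1)) -> 1
  row 22 [10110]: ((0 XOR (1 OR 0)) OR ((NOT 1 IMPLIES NOT 1) OR 1)) -> 1
  row 23 [10111]: ((0 XOR (1 OR 0)) OR ((NOT 1 IMPLIES NOT 1) OR 1)) -> 1
  row 24 [11000]: ((1 XOR (0 OR 1)) OR ((NOT 1 IMPLIES NOT 1) OR 1)) -> 1
  row 25 [11001]: ((1 XOR (0 OR 1)) OR ((NOT 1 IMPLIES NOT 1) OR 1)) -> 1
  row 26 [11010]: ((1 XOR (0 OR 1)) OR ((NOT 1 IMPLIES NOT 1) OR 1)) -> 1
  row 27 [11011]: ((1 XOR (0 OR 1)) OR ((NOT 1 IMPLIES NOT 1) OR 1)) -> 1
  row 28 [11100]: ((1 XOR (1 OR 1)) OR ((NOT 1 IMPLIES NOT 1) OR 1)) -> 1
  row 29 [11101]: ((1 XOR (1 OR 1)) OR ((NOT 1 IMPLIES NOT 1) OR 1)) -> 1
  row 30 [11110]: ((1 XOR (1 OR 1)) OR ((NOT 1 IMPLIES NOT 1) OR 1)) -> 1
  row 31 [11111]: ((1 XOR (1 OR 1)) OR ((NOT 1 IMPLIES NOT 1) OR 1)) -> 1
Full result column, 4 rows per line (a,b,c fixed per line; d,e runs 00..11 left to right):
  rows 0-3 [a,b,c=000]: 1111  = hex F
  rows 4-7 [a,b,c=001]: 1111  = hex F
  rows 8-11 [a,b,c=010]: 1111  = hex F
  rows 12-15 [a,b,c=011]: 1111  = hex F
  rows 16-19 [a,b,c=100]: 1111  = hex F
  rows 20-23 [a,b,c=101]: 1111  = hex F
  rows 24-27 [a,b,c=110]: 1111  = hex F
  rows 28-31 [a,b,c=111]: 1111  = hex F
Output column (row 0 .. row 31) = 11111111111111111111111111111111
Output column grouped in 4s = 1111 1111 1111 1111 1111 1111 1111 1111 = 0xFFFFFFFF
Convert to decimal digit by digit (value = value*16 + digit):
  F -> 15
  15*16 + 15 (F) = 255
  255*16 + 15 (F) = 4095
  4095*16 + 15 (F) = 65535
  65535*16 + 15 (F) = 1048575
  1048575*16 + 15 (F) = 16777215
  16777215*16 + 15 (F) = 268435455
  268435455*16 + 15 (F) = 4294967295
Decimal = 4294967295

4294967295


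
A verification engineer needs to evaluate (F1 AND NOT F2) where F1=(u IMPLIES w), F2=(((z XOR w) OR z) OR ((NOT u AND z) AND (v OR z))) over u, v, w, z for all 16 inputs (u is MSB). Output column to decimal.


F1 = (u IMPLIES w)
F2 = (((z XOR w) OR z) OR ((NOT u AND z) AND (v OR z)))
Counterexample to F1=>F2 is where F1=1 and F2=0.
Evaluate each row (bits = u,v,w,z, MSB first):
  row 0 [0000]: F1=1 F2=0 -> F1&~F2 -> 1
  row 1 [0001]: F1=1 F2=1 -> F1&~F2 -> 0
  row 2 [0010]: F1=1 F2=1 -> F1&~F2 -> 0
  row 3 [0011]: F1=1 F2=1 -> F1&~F2 -> 0
  row 4 [0100]: F1=1 F2=0 -> F1&~F2 -> 1
  row 5 [0101]: F1=1 F2=1 -> F1&~F2 -> 0
  row 6 [0110]: F1=1 F2=1 -> F1&~F2 -> 0
  row 7 [0111]: F1=1 F2=1 -> F1&~F2 -> 0
  row 8 [1000]: F1=0 F2=0 -> F1&~F2 -> 0
  row 9 [1001]: F1=0 F2=1 -> F1&~F2 -> 0
  row 10 [1010]: F1=1 F2=1 -> F1&~F2 -> 0
  row 11 [1011]: F1=1 F2=1 -> F1&~F2 -> 0
  row 12 [1100]: F1=0 F2=0 -> F1&~F2 -> 0
  row 13 [1101]: F1=0 F2=1 -> F1&~F2 -> 0
  row 14 [1110]: F1=1 F2=1 -> F1&~F2 -> 0
  row 15 [1111]: F1=1 F2=1 -> F1&~F2 -> 0
Full result column, 4 rows per line (u,v fixed per line; w,z runs 00..11 left to right):
  rows 0-3 [u,v=00]: 1000  = hex 8
  rows 4-7 [u,v=01]: 1000  = hex 8
  rows 8-11 [u,v=10]: 0000  = hex 0
  rows 12-15 [u,v=11]: 0000  = hex 0
Counterexample vector (row 0 .. row 15) = 1000100000000000
Output column grouped in 4s = 1000 1000 0000 0000 = 0x8800
Convert to decimal digit by digit (value = value*16 + digit):
  8 -> 8
  8*16 + 8 = 136
  136*16 + 0 = 2176
  2176*16 + 0 = 34816
Decimal = 34816

34816


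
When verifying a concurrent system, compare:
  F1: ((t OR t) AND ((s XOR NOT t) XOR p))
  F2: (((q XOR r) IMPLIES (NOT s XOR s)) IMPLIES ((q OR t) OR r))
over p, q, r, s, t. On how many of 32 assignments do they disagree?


F1 = ((t OR t) AND ((s XOR NOT t) XOR p))
F2 = (((q XOR r) IMPLIES (NOT s XOR s)) IMPLIES ((q OR t) OR r))
Evaluate both on each of 32 rows (bits = p,q,r,s,t):
  row 0 [00000]: F1=0 F2=0 -> 0
  row 1 [00001]: F1=0 F2=1 (differ) -> 1
  row 2 [00010]: F1=0 F2=0 -> 0
  row 3 [00011]: F1=1 F2=1 -> 0
  row 4 [00100]: F1=0 F2=1 (differ) -> 1
  row 5 [00101]: F1=0 F2=1 (differ) -> 1
  row 6 [00110]: F1=0 F2=1 (differ) -> 1
  row 7 [00111]: F1=1 F2=1 -> 0
  row 8 [01000]: F1=0 F2=1 (differ) -> 1
  row 9 [01001]: F1=0 F2=1 (differ) -> 1
  row 10 [01010]: F1=0 F2=1 (differ) -> 1
  row 11 [01011]: F1=1 F2=1 -> 0
  row 12 [01100]: F1=0 F2=1 (differ) -> 1
  row 13 [01101]: F1=0 F2=1 (differ) -> 1
  row 14 [01110]: F1=0 F2=1 (differ) -> 1
  row 15 [01111]: F1=1 F2=1 -> 0
  row 16 [10000]: F1=0 F2=0 -> 0
  row 17 [10001]: F1=1 F2=1 -> 0
  row 18 [10010]: F1=0 F2=0 -> 0
  row 19 [10011]: F1=0 F2=1 (differ) -> 1
  row 20 [10100]: F1=0 F2=1 (differ) -> 1
  row 21 [10101]: F1=1 F2=1 -> 0
  row 22 [10110]: F1=0 F2=1 (differ) -> 1
  row 23 [10111]: F1=0 F2=1 (differ) -> 1
  row 24 [11000]: F1=0 F2=1 (differ) -> 1
  row 25 [11001]: F1=1 F2=1 -> 0
  row 26 [11010]: F1=0 F2=1 (differ) -> 1
  row 27 [11011]: F1=0 F2=1 (differ) -> 1
  row 28 [11100]: F1=0 F2=1 (differ) -> 1
  row 29 [11101]: F1=1 F2=1 -> 0
  row 30 [11110]: F1=0 F2=1 (differ) -> 1
  row 31 [11111]: F1=0 F2=1 (differ) -> 1
Full result column, 8 rows per line (p,q fixed per line; r,s,t runs 000..111 left to right):
  rows 0-7 [p,q=00]: 01001110  (ones: 4)
  rows 8-15 [p,q=01]: 11101110  (ones: 6)
  rows 16-23 [p,q=10]: 00011011  (ones: 4)
  rows 24-31 [p,q=11]: 10111011  (ones: 6)
Disagreements = 4+6+4+6 = 20

20


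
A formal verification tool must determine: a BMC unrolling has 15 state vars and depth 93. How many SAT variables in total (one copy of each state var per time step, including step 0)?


BMC unrolls to depth k, creating one copy of each state var for steps 0..k.
Step count = 93 + 1 = 94 (steps 0 through 93)
Vars per step = 15
Total = 15 * 94 = 1410

1410


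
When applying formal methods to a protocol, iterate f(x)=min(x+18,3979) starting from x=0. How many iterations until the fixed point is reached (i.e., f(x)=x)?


Step 1: x=0, cap=3979, increment=18
Step 2: x grows by 18 each step until capped at 3979; fixed point is x=3979
Step 3: iterations = ceil(3979/18) = 222

222


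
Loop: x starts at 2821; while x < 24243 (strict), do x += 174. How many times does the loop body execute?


Step 1: x goes from 2821 toward 24243 by 174; the body runs while x<24243, so iterations = ceil((bound-start)/step)
Step 2: Distance=21422
Step 3: ceil(21422/174)=124

124


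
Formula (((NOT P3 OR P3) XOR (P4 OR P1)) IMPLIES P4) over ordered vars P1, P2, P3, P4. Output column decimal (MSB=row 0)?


Formula: (((NOT P3 OR P3) XOR (P4 OR P1)) IMPLIES P4) over P1, P2, P3, P4 (16 rows)
Evaluate each row (bits = P1,P2,P3,P4, MSB first):
  row 0 [0000]: (((NOT 0 OR 0) XOR (0 OR 0)) IMPLIES 0) -> 0
  row 1 [0001]: (((NOT 0 OR 0) XOR (1 OR 0)) IMPLIES 1) -> 1
  row 2 [0010]: (((NOT 1 OR 1) XOR (0 OR 0)) IMPLIES 0) -> 0
  row 3 [0011]: (((NOT 1 OR 1) XOR (1 OR 0)) IMPLIES 1) -> 1
  row 4 [0100]: (((NOT 0 OR 0) XOR (0 OR 0)) IMPLIES 0) -> 0
  row 5 [0101]: (((NOT 0 OR 0) XOR (1 OR 0)) IMPLIES 1) -> 1
  row 6 [0110]: (((NOT 1 OR 1) XOR (0 OR 0)) IMPLIES 0) -> 0
  row 7 [0111]: (((NOT 1 OR 1) XOR (1 OR 0)) IMPLIES 1) -> 1
  row 8 [1000]: (((NOT 0 OR 0) XOR (0 OR 1)) IMPLIES 0) -> 1
  row 9 [1001]: (((NOT 0 OR 0) XOR (1 OR 1)) IMPLIES 1) -> 1
  row 10 [1010]: (((NOT 1 OR 1) XOR (0 OR 1)) IMPLIES 0) -> 1
  row 11 [1011]: (((NOT 1 OR 1) XOR (1 OR 1)) IMPLIES 1) -> 1
  row 12 [1100]: (((NOT 0 OR 0) XOR (0 OR 1)) IMPLIES 0) -> 1
  row 13 [1101]: (((NOT 0 OR 0) XOR (1 OR 1)) IMPLIES 1) -> 1
  row 14 [1110]: (((NOT 1 OR 1) XOR (0 OR 1)) IMPLIES 0) -> 1
  row 15 [1111]: (((NOT 1 OR 1) XOR (1 OR 1)) IMPLIES 1) -> 1
Full result column, 4 rows per line (P1,P2 fixed per line; P3,P4 runs 00..11 left to right):
  rows 0-3 [P1,P2=00]: 0101  = hex 5
  rows 4-7 [P1,P2=01]: 0101  = hex 5
  rows 8-11 [P1,P2=10]: 1111  = hex F
  rows 12-15 [P1,P2=11]: 1111  = hex F
Output column (row 0 .. row 15) = 0101010111111111
Output column grouped in 4s = 0101 0101 1111 1111 = 0x55FF
Convert to decimal digit by digit (value = value*16 + digit):
  5 -> 5
  5*16 + 5 = 85
  85*16 + 15 (F) = 1375
  1375*16 + 15 (F) = 22015
Decimal = 22015

22015


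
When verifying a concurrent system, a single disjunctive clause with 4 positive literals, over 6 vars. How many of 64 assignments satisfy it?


Step 1: Total=2^6=64
Step 2: Unsat when all 4 false: 2^2=4
Step 3: Sat=64-4=60

60


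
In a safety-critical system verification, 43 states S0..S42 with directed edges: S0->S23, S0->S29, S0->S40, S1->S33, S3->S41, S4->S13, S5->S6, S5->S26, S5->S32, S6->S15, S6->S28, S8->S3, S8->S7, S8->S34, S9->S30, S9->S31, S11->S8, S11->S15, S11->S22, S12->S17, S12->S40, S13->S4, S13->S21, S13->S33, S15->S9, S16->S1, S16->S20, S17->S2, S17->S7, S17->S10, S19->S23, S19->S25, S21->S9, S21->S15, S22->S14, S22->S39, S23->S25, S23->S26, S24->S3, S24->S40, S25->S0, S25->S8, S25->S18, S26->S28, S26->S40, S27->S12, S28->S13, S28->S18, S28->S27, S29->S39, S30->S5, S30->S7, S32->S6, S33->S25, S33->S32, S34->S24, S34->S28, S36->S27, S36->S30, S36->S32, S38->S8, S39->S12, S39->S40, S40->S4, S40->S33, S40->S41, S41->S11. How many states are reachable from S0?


BFS from S0:
  layer 0: {S0}
  layer 1: {S23, S29, S40}
  layer 2: {S4, S25, S26, S33, S39, S41}
  layer 3: {S8, S11, S12, S13, S18, S28, S32}
  layer 4: {S3, S6, S7, S15, S17, S21, S22, S27, S34}
  layer 5: {S2, S9, S10, S14, S24}
  layer 6: {S30, S31}
  layer 7: {S5}
Reachable set: {S0, S2, S3, S4, S5, S6, S7, S8, S9, S10, S11, S12, S13, S14, S15, S17, S18, S21, S22, S23, S24, S25, S26, S27, S28, S29, S30, S31, S32, S33, S34, S39, S40, S41}
Count = 34

34


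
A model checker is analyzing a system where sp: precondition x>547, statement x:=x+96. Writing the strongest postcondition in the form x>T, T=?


Formula: sp(P, x:=E) = exists old_x. (x = E[old_x/x]) AND P[old_x/x] (old_x is the value of x before the assignment; eliminate old_x by solving x = E[old_x/x] for old_x)
Step 1: Precondition P: x>547, i.e. old_x > 547
Step 2: Assignment gives x = old_x + 96, so old_x = x - 96
Step 3: Substitute into P: x - 96 > 547
Step 4: Simplify: x > 547+96 = 643

643


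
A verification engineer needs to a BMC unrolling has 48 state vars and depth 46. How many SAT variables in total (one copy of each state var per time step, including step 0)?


BMC unrolls to depth k, creating one copy of each state var for steps 0..k.
Step count = 46 + 1 = 47 (steps 0 through 46)
Vars per step = 48
Total = 48 * 47 = 2256

2256


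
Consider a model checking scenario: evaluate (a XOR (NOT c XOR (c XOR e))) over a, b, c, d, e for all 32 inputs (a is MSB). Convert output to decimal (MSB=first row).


Formula: (a XOR (NOT c XOR (c XOR e))) over a, b, c, d, e (32 rows)
Evaluate each row (bits = a,b,c,d,e, MSB first):
  row 0 [00000]: (0 XOR (NOT 0 XOR (0 XOR 0))) -> 1
  row 1 [00001]: (0 XOR (NOT 0 XOR (0 XOR 1))) -> 0
  row 2 [00010]: (0 XOR (NOT 0 XOR (0 XOR 0))) -> 1
  row 3 [00011]: (0 XOR (NOT 0 XOR (0 XOR 1))) -> 0
  row 4 [00100]: (0 XOR (NOT 1 XOR (1 XOR 0))) -> 1
  row 5 [00101]: (0 XOR (NOT 1 XOR (1 XOR 1))) -> 0
  row 6 [00110]: (0 XOR (NOT 1 XOR (1 XOR 0))) -> 1
  row 7 [00111]: (0 XOR (NOT 1 XOR (1 XOR 1))) -> 0
  row 8 [01000]: (0 XOR (NOT 0 XOR (0 XOR 0))) -> 1
  row 9 [01001]: (0 XOR (NOT 0 XOR (0 XOR 1))) -> 0
  row 10 [01010]: (0 XOR (NOT 0 XOR (0 XOR 0))) -> 1
  row 11 [01011]: (0 XOR (NOT 0 XOR (0 XOR 1))) -> 0
  row 12 [01100]: (0 XOR (NOT 1 XOR (1 XOR 0))) -> 1
  row 13 [01101]: (0 XOR (NOT 1 XOR (1 XOR 1))) -> 0
  row 14 [01110]: (0 XOR (NOT 1 XOR (1 XOR 0))) -> 1
  row 15 [01111]: (0 XOR (NOT 1 XOR (1 XOR 1))) -> 0
  row 16 [10000]: (1 XOR (NOT 0 XOR (0 XOR 0))) -> 0
  row 17 [10001]: (1 XOR (NOT 0 XOR (0 XOR 1))) -> 1
  row 18 [10010]: (1 XOR (NOT 0 XOR (0 XOR 0))) -> 0
  row 19 [10011]: (1 XOR (NOT 0 XOR (0 XOR 1))) -> 1
  row 20 [10100]: (1 XOR (NOT 1 XOR (1 XOR 0))) -> 0
  row 21 [10101]: (1 XOR (NOT 1 XOR (1 XOR 1))) -> 1
  row 22 [10110]: (1 XOR (NOT 1 XOR (1 XOR 0))) -> 0
  row 23 [10111]: (1 XOR (NOT 1 XOR (1 XOR 1))) -> 1
  row 24 [11000]: (1 XOR (NOT 0 XOR (0 XOR 0))) -> 0
  row 25 [11001]: (1 XOR (NOT 0 XOR (0 XOR 1))) -> 1
  row 26 [11010]: (1 XOR (NOT 0 XOR (0 XOR 0))) -> 0
  row 27 [11011]: (1 XOR (NOT 0 XOR (0 XOR 1))) -> 1
  row 28 [11100]: (1 XOR (NOT 1 XOR (1 XOR 0))) -> 0
  row 29 [11101]: (1 XOR (NOT 1 XOR (1 XOR 1))) -> 1
  row 30 [11110]: (1 XOR (NOT 1 XOR (1 XOR 0))) -> 0
  row 31 [11111]: (1 XOR (NOT 1 XOR (1 XOR 1))) -> 1
Full result column, 4 rows per line (a,b,c fixed per line; d,e runs 00..11 left to right):
  rows 0-3 [a,b,c=000]: 1010  = hex A
  rows 4-7 [a,b,c=001]: 1010  = hex A
  rows 8-11 [a,b,c=010]: 1010  = hex A
  rows 12-15 [a,b,c=011]: 1010  = hex A
  rows 16-19 [a,b,c=100]: 0101  = hex 5
  rows 20-23 [a,b,c=101]: 0101  = hex 5
  rows 24-27 [a,b,c=110]: 0101  = hex 5
  rows 28-31 [a,b,c=111]: 0101  = hex 5
Output column (row 0 .. row 31) = 10101010101010100101010101010101
Output column grouped in 4s = 1010 1010 1010 1010 0101 0101 0101 0101 = 0xAAAA5555
Convert to decimal digit by digit (value = value*16 + digit):
  A -> 10
  10*16 + 10 (A) = 170
  170*16 + 10 (A) = 2730
  2730*16 + 10 (A) = 43690
  43690*16 + 5 = 699045
  699045*16 + 5 = 11184725
  11184725*16 + 5 = 178955605
  178955605*16 + 5 = 2863289685
Decimal = 2863289685

2863289685


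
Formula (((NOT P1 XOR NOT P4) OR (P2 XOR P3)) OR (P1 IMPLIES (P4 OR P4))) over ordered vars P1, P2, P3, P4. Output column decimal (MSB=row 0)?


Formula: (((NOT P1 XOR NOT P4) OR (P2 XOR P3)) OR (P1 IMPLIES (P4 OR P4))) over P1, P2, P3, P4 (16 rows)
Evaluate each row (bits = P1,P2,P3,P4, MSB first):
  row 0 [0000]: (((NOT 0 XOR NOT 0) OR (0 XOR 0)) OR (0 IMPLIES (0 OR 0))) -> 1
  row 1 [0001]: (((NOT 0 XOR NOT 1) OR (0 XOR 0)) OR (0 IMPLIES (1 OR 1))) -> 1
  row 2 [0010]: (((NOT 0 XOR NOT 0) OR (0 XOR 1)) OR (0 IMPLIES (0 OR 0))) -> 1
  row 3 [0011]: (((NOT 0 XOR NOT 1) OR (0 XOR 1)) OR (0 IMPLIES (1 OR 1))) -> 1
  row 4 [0100]: (((NOT 0 XOR NOT 0) OR (1 XOR 0)) OR (0 IMPLIES (0 OR 0))) -> 1
  row 5 [0101]: (((NOT 0 XOR NOT 1) OR (1 XOR 0)) OR (0 IMPLIES (1 OR 1))) -> 1
  row 6 [0110]: (((NOT 0 XOR NOT 0) OR (1 XOR 1)) OR (0 IMPLIES (0 OR 0))) -> 1
  row 7 [0111]: (((NOT 0 XOR NOT 1) OR (1 XOR 1)) OR (0 IMPLIES (1 OR 1))) -> 1
  row 8 [1000]: (((NOT 1 XOR NOT 0) OR (0 XOR 0)) OR (1 IMPLIES (0 OR 0))) -> 1
  row 9 [1001]: (((NOT 1 XOR NOT 1) OR (0 XOR 0)) OR (1 IMPLIES (1 OR 1))) -> 1
  row 10 [1010]: (((NOT 1 XOR NOT 0) OR (0 XOR 1)) OR (1 IMPLIES (0 OR 0))) -> 1
  row 11 [1011]: (((NOT 1 XOR NOT 1) OR (0 XOR 1)) OR (1 IMPLIES (1 OR 1))) -> 1
  row 12 [1100]: (((NOT 1 XOR NOT 0) OR (1 XOR 0)) OR (1 IMPLIES (0 OR 0))) -> 1
  row 13 [1101]: (((NOT 1 XOR NOT 1) OR (1 XOR 0)) OR (1 IMPLIES (1 OR 1))) -> 1
  row 14 [1110]: (((NOT 1 XOR NOT 0) OR (1 XOR 1)) OR (1 IMPLIES (0 OR 0))) -> 1
  row 15 [1111]: (((NOT 1 XOR NOT 1) OR (1 XOR 1)) OR (1 IMPLIES (1 OR 1))) -> 1
Full result column, 4 rows per line (P1,P2 fixed per line; P3,P4 runs 00..11 left to right):
  rows 0-3 [P1,P2=00]: 1111  = hex F
  rows 4-7 [P1,P2=01]: 1111  = hex F
  rows 8-11 [P1,P2=10]: 1111  = hex F
  rows 12-15 [P1,P2=11]: 1111  = hex F
Output column (row 0 .. row 15) = 1111111111111111
Output column grouped in 4s = 1111 1111 1111 1111 = 0xFFFF
Convert to decimal digit by digit (value = value*16 + digit):
  F -> 15
  15*16 + 15 (F) = 255
  255*16 + 15 (F) = 4095
  4095*16 + 15 (F) = 65535
Decimal = 65535

65535


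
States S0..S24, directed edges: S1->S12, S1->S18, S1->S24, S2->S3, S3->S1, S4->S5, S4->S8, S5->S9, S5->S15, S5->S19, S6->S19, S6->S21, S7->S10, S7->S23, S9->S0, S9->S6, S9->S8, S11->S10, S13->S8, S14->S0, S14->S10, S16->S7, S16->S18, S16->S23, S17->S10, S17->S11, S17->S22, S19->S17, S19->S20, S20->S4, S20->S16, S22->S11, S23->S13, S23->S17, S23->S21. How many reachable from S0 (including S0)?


BFS from S0:
  layer 0: {S0}
Reachable set: {S0}
Count = 1

1


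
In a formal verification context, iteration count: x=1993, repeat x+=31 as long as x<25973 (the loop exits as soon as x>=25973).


Step 1: x goes from 1993 toward 25973 by 31; the body runs while x<25973, so iterations = ceil((bound-start)/step)
Step 2: Distance=23980
Step 3: ceil(23980/31)=774

774


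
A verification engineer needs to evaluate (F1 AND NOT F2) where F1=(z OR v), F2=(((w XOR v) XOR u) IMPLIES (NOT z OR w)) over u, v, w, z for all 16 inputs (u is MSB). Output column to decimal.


F1 = (z OR v)
F2 = (((w XOR v) XOR u) IMPLIES (NOT z OR w))
Counterexample to F1=>F2 is where F1=1 and F2=0.
Evaluate each row (bits = u,v,w,z, MSB first):
  row 0 [0000]: F1=0 F2=1 -> F1&~F2 -> 0
  row 1 [0001]: F1=1 F2=1 -> F1&~F2 -> 0
  row 2 [0010]: F1=0 F2=1 -> F1&~F2 -> 0
  row 3 [0011]: F1=1 F2=1 -> F1&~F2 -> 0
  row 4 [0100]: F1=1 F2=1 -> F1&~F2 -> 0
  row 5 [0101]: F1=1 F2=0 -> F1&~F2 -> 1
  row 6 [0110]: F1=1 F2=1 -> F1&~F2 -> 0
  row 7 [0111]: F1=1 F2=1 -> F1&~F2 -> 0
  row 8 [1000]: F1=0 F2=1 -> F1&~F2 -> 0
  row 9 [1001]: F1=1 F2=0 -> F1&~F2 -> 1
  row 10 [1010]: F1=0 F2=1 -> F1&~F2 -> 0
  row 11 [1011]: F1=1 F2=1 -> F1&~F2 -> 0
  row 12 [1100]: F1=1 F2=1 -> F1&~F2 -> 0
  row 13 [1101]: F1=1 F2=1 -> F1&~F2 -> 0
  row 14 [1110]: F1=1 F2=1 -> F1&~F2 -> 0
  row 15 [1111]: F1=1 F2=1 -> F1&~F2 -> 0
Full result column, 4 rows per line (u,v fixed per line; w,z runs 00..11 left to right):
  rows 0-3 [u,v=00]: 0000  = hex 0
  rows 4-7 [u,v=01]: 0100  = hex 4
  rows 8-11 [u,v=10]: 0100  = hex 4
  rows 12-15 [u,v=11]: 0000  = hex 0
Counterexample vector (row 0 .. row 15) = 0000010001000000
Output column grouped in 4s = 0000 0100 0100 0000 = 0x0440
Convert to decimal digit by digit (value = value*16 + digit):
  0 -> 0
  0*16 + 4 = 4
  4*16 + 4 = 68
  68*16 + 0 = 1088
Decimal = 1088

1088


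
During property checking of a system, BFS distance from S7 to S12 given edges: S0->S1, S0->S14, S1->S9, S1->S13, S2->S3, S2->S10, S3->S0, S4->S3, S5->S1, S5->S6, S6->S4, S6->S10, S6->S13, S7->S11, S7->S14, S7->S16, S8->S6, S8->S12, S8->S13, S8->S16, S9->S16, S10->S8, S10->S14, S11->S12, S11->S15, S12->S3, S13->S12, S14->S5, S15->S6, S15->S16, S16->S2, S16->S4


BFS layer-by-layer from S7:
  dist 0: {S7}
  dist 1: {S11, S14, S16}
  dist 2: {S2, S4, S5, S12, S15}
  -> S12 reached at distance 2
Shortest path length = 2

2


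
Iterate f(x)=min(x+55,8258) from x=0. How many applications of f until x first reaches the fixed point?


Step 1: x=0, cap=8258, increment=55
Step 2: x grows by 55 each step until capped at 8258; fixed point is x=8258
Step 3: iterations = ceil(8258/55) = 151

151


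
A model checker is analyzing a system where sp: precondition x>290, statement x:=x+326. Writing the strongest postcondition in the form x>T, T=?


Formula: sp(P, x:=E) = exists old_x. (x = E[old_x/x]) AND P[old_x/x] (old_x is the value of x before the assignment; eliminate old_x by solving x = E[old_x/x] for old_x)
Step 1: Precondition P: x>290, i.e. old_x > 290
Step 2: Assignment gives x = old_x + 326, so old_x = x - 326
Step 3: Substitute into P: x - 326 > 290
Step 4: Simplify: x > 290+326 = 616

616


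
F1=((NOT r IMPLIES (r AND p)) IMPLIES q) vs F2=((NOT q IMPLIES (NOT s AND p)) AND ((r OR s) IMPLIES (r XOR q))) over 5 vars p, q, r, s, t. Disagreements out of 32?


F1 = ((NOT r IMPLIES (r AND p)) IMPLIES q)
F2 = ((NOT q IMPLIES (NOT s AND p)) AND ((r OR s) IMPLIES (r XOR q)))
Evaluate both on each of 32 rows (bits = p,q,r,s,t):
  row 0 [00000]: F1=1 F2=0 (differ) -> 1
  row 1 [00001]: F1=1 F2=0 (differ) -> 1
  row 2 [00010]: F1=1 F2=0 (differ) -> 1
  row 3 [00011]: F1=1 F2=0 (differ) -> 1
  row 4 [00100]: F1=0 F2=0 -> 0
  row 5 [00101]: F1=0 F2=0 -> 0
  row 6 [00110]: F1=0 F2=0 -> 0
  row 7 [00111]: F1=0 F2=0 -> 0
  row 8 [01000]: F1=1 F2=1 -> 0
  row 9 [01001]: F1=1 F2=1 -> 0
  row 10 [01010]: F1=1 F2=1 -> 0
  row 11 [01011]: F1=1 F2=1 -> 0
  row 12 [01100]: F1=1 F2=0 (differ) -> 1
  row 13 [01101]: F1=1 F2=0 (differ) -> 1
  row 14 [01110]: F1=1 F2=0 (differ) -> 1
  row 15 [01111]: F1=1 F2=0 (differ) -> 1
  row 16 [10000]: F1=1 F2=1 -> 0
  row 17 [10001]: F1=1 F2=1 -> 0
  row 18 [10010]: F1=1 F2=0 (differ) -> 1
  row 19 [10011]: F1=1 F2=0 (differ) -> 1
  row 20 [10100]: F1=0 F2=1 (differ) -> 1
  row 21 [10101]: F1=0 F2=1 (differ) -> 1
  row 22 [10110]: F1=0 F2=0 -> 0
  row 23 [10111]: F1=0 F2=0 -> 0
  row 24 [11000]: F1=1 F2=1 -> 0
  row 25 [11001]: F1=1 F2=1 -> 0
  row 26 [11010]: F1=1 F2=1 -> 0
  row 27 [11011]: F1=1 F2=1 -> 0
  row 28 [11100]: F1=1 F2=0 (differ) -> 1
  row 29 [11101]: F1=1 F2=0 (differ) -> 1
  row 30 [11110]: F1=1 F2=0 (differ) -> 1
  row 31 [11111]: F1=1 F2=0 (differ) -> 1
Full result column, 8 rows per line (p,q fixed per line; r,s,t runs 000..111 left to right):
  rows 0-7 [p,q=00]: 11110000  (ones: 4)
  rows 8-15 [p,q=01]: 00001111  (ones: 4)
  rows 16-23 [p,q=10]: 00111100  (ones: 4)
  rows 24-31 [p,q=11]: 00001111  (ones: 4)
Disagreements = 4+4+4+4 = 16

16


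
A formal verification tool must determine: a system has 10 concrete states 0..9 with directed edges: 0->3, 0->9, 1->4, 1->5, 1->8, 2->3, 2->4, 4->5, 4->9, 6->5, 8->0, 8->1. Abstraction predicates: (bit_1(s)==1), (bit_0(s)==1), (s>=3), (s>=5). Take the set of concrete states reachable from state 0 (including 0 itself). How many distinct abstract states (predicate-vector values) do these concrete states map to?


BFS from 0:
Concrete reachable: {0, 3, 9}
Abstract via predicates (bit_1(s)==1), (bit_0(s)==1), (s>=3), (s>=5):
  (0,0,0,0) <- {0}
  (0,1,1,1) <- {9}
  (1,1,1,0) <- {3}
Distinct abstract states = 3

3


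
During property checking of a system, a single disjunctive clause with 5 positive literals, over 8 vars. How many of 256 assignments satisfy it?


Step 1: Total=2^8=256
Step 2: Unsat when all 5 false: 2^3=8
Step 3: Sat=256-8=248

248


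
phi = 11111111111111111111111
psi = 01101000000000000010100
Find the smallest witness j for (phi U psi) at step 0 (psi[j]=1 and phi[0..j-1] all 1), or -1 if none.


(phi U psi) at 0: need smallest j with psi[j]=1 and phi[i]=1 for all i in [0,j).
Scan from step 0:
  step 0: phi=1, psi=0 -> continue
  step 1: psi=1 and phi held for [0,1) -> witness found
Witness step = 1

1


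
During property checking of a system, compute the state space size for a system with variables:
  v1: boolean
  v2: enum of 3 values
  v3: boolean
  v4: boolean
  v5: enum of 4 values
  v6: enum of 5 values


State space = product of domain sizes of all variables.
Domain sizes:
  v1 (boolean): 2
  v2 (enum of 3 values): 3
  v3 (boolean): 2
  v4 (boolean): 2
  v5 (enum of 4 values): 4
  v6 (enum of 5 values): 5
Product = 2 * 3 * 2 * 2 * 4 * 5 = 480

480


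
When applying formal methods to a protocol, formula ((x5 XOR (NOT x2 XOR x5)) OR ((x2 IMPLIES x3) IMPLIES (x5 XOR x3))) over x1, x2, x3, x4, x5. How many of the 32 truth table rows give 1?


Formula: ((x5 XOR (NOT x2 XOR x5)) OR ((x2 IMPLIES x3) IMPLIES (x5 XOR x3))) over 5 vars (32 rows)
Evaluate each row (x1, x2, x3, x4, x5 as bits, MSB first):
  row 0 [00000]: ((0 XOR (NOT 0 XOR 0)) OR ((0 IMPLIES 0) IMPLIES (0 XOR 0))) -> 1
  row 1 [00001]: ((1 XOR (NOT 0 XOR 1)) OR ((0 IMPLIES 0) IMPLIES (1 XOR 0))) -> 1
  row 2 [00010]: ((0 XOR (NOT 0 XOR 0)) OR ((0 IMPLIES 0) IMPLIES (0 XOR 0))) -> 1
  row 3 [00011]: ((1 XOR (NOT 0 XOR 1)) OR ((0 IMPLIES 0) IMPLIES (1 XOR 0))) -> 1
  row 4 [00100]: ((0 XOR (NOT 0 XOR 0)) OR ((0 IMPLIES 1) IMPLIES (0 XOR 1))) -> 1
  row 5 [00101]: ((1 XOR (NOT 0 XOR 1)) OR ((0 IMPLIES 1) IMPLIES (1 XOR 1))) -> 1
  row 6 [00110]: ((0 XOR (NOT 0 XOR 0)) OR ((0 IMPLIES 1) IMPLIES (0 XOR 1))) -> 1
  row 7 [00111]: ((1 XOR (NOT 0 XOR 1)) OR ((0 IMPLIES 1) IMPLIES (1 XOR 1))) -> 1
  row 8 [01000]: ((0 XOR (NOT 1 XOR 0)) OR ((1 IMPLIES 0) IMPLIES (0 XOR 0))) -> 1
  row 9 [01001]: ((1 XOR (NOT 1 XOR 1)) OR ((1 IMPLIES 0) IMPLIES (1 XOR 0))) -> 1
  row 10 [01010]: ((0 XOR (NOT 1 XOR 0)) OR ((1 IMPLIES 0) IMPLIES (0 XOR 0))) -> 1
  row 11 [01011]: ((1 XOR (NOT 1 XOR 1)) OR ((1 IMPLIES 0) IMPLIES (1 XOR 0))) -> 1
  row 12 [01100]: ((0 XOR (NOT 1 XOR 0)) OR ((1 IMPLIES 1) IMPLIES (0 XOR 1))) -> 1
  row 13 [01101]: ((1 XOR (NOT 1 XOR 1)) OR ((1 IMPLIES 1) IMPLIES (1 XOR 1))) -> 0
  row 14 [01110]: ((0 XOR (NOT 1 XOR 0)) OR ((1 IMPLIES 1) IMPLIES (0 XOR 1))) -> 1
  row 15 [01111]: ((1 XOR (NOT 1 XOR 1)) OR ((1 IMPLIES 1) IMPLIES (1 XOR 1))) -> 0
  row 16 [10000]: ((0 XOR (NOT 0 XOR 0)) OR ((0 IMPLIES 0) IMPLIES (0 XOR 0))) -> 1
  row 17 [10001]: ((1 XOR (NOT 0 XOR 1)) OR ((0 IMPLIES 0) IMPLIES (1 XOR 0))) -> 1
  row 18 [10010]: ((0 XOR (NOT 0 XOR 0)) OR ((0 IMPLIES 0) IMPLIES (0 XOR 0))) -> 1
  row 19 [10011]: ((1 XOR (NOT 0 XOR 1)) OR ((0 IMPLIES 0) IMPLIES (1 XOR 0))) -> 1
  row 20 [10100]: ((0 XOR (NOT 0 XOR 0)) OR ((0 IMPLIES 1) IMPLIES (0 XOR 1))) -> 1
  row 21 [10101]: ((1 XOR (NOT 0 XOR 1)) OR ((0 IMPLIES 1) IMPLIES (1 XOR 1))) -> 1
  row 22 [10110]: ((0 XOR (NOT 0 XOR 0)) OR ((0 IMPLIES 1) IMPLIES (0 XOR 1))) -> 1
  row 23 [10111]: ((1 XOR (NOT 0 XOR 1)) OR ((0 IMPLIES 1) IMPLIES (1 XOR 1))) -> 1
  row 24 [11000]: ((0 XOR (NOT 1 XOR 0)) OR ((1 IMPLIES 0) IMPLIES (0 XOR 0))) -> 1
  row 25 [11001]: ((1 XOR (NOT 1 XOR 1)) OR ((1 IMPLIES 0) IMPLIES (1 XOR 0))) -> 1
  row 26 [11010]: ((0 XOR (NOT 1 XOR 0)) OR ((1 IMPLIES 0) IMPLIES (0 XOR 0))) -> 1
  row 27 [11011]: ((1 XOR (NOT 1 XOR 1)) OR ((1 IMPLIES 0) IMPLIES (1 XOR 0))) -> 1
  row 28 [11100]: ((0 XOR (NOT 1 XOR 0)) OR ((1 IMPLIES 1) IMPLIES (0 XOR 1))) -> 1
  row 29 [11101]: ((1 XOR (NOT 1 XOR 1)) OR ((1 IMPLIES 1) IMPLIES (1 XOR 1))) -> 0
  row 30 [11110]: ((0 XOR (NOT 1 XOR 0)) OR ((1 IMPLIES 1) IMPLIES (0 XOR 1))) -> 1
  row 31 [11111]: ((1 XOR (NOT 1 XOR 1)) OR ((1 IMPLIES 1) IMPLIES (1 XOR 1))) -> 0
Full result column, 8 rows per line (x1,x2 fixed per line; x3,x4,x5 runs 000..111 left to right):
  rows 0-7 [x1,x2=00]: 11111111  (ones: 8)
  rows 8-15 [x1,x2=01]: 11111010  (ones: 6)
  rows 16-23 [x1,x2=10]: 11111111  (ones: 8)
  rows 24-31 [x1,x2=11]: 11111010  (ones: 6)
Count of 1-rows = 8+6+8+6 = 28

28


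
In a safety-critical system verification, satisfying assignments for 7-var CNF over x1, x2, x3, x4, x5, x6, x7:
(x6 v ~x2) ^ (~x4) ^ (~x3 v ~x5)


CNF with 3 clauses over 7 vars (128 assignments).
An assignment satisfies CNF iff every clause has >=1 true literal.
Check each row (bits = x1,x2,x3,x4,x5,x6,x7; clause T/F shown):
  row 0 [0000000]: clauses=TTT -> 1
  row 1 [0000001]: clauses=TTT -> 1
  row 2 [0000010]: clauses=TTT -> 1
  row 3 [0000011]: clauses=TTT -> 1
  row 4 [0000100]: clauses=TTT -> 1
  (every remaining row is evaluated the same way; all 128 results are listed next)
Full result column, 8 rows per line (x1,x2,x3,x4 fixed per line; x5,x6,x7 runs 000..111 left to right):
  rows 0-7 [x1,x2,x3,x4=0000]: 11111111  (ones: 8)
  rows 8-15 [x1,x2,x3,x4=0001]: 00000000  (ones: 0)
  rows 16-23 [x1,x2,x3,x4=0010]: 11110000  (ones: 4)
  rows 24-31 [x1,x2,x3,x4=0011]: 00000000  (ones: 0)
  rows 32-39 [x1,x2,x3,x4=0100]: 00110011  (ones: 4)
  rows 40-47 [x1,x2,x3,x4=0101]: 00000000  (ones: 0)
  rows 48-55 [x1,x2,x3,x4=0110]: 00110000  (ones: 2)
  rows 56-63 [x1,x2,x3,x4=0111]: 00000000  (ones: 0)
  rows 64-71 [x1,x2,x3,x4=1000]: 11111111  (ones: 8)
  rows 72-79 [x1,x2,x3,x4=1001]: 00000000  (ones: 0)
  rows 80-87 [x1,x2,x3,x4=1010]: 11110000  (ones: 4)
  rows 88-95 [x1,x2,x3,x4=1011]: 00000000  (ones: 0)
  rows 96-103 [x1,x2,x3,x4=1100]: 00110011  (ones: 4)
  rows 104-111 [x1,x2,x3,x4=1101]: 00000000  (ones: 0)
  rows 112-119 [x1,x2,x3,x4=1110]: 00110000  (ones: 2)
  rows 120-127 [x1,x2,x3,x4=1111]: 00000000  (ones: 0)
Satisfying assignments = 8+0+4+0+4+0+2+0+8+0+4+0+4+0+2+0 = 36

36


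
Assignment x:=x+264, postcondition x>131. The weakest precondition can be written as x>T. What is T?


Formula: wp(x:=E, P) = P[E/x] (substitute E for x in postcondition)
Step 1: Postcondition: x>131
Step 2: Substitute x+264 for x: x+264>131
Step 3: Solve for x: x > 131-264 = -133

-133


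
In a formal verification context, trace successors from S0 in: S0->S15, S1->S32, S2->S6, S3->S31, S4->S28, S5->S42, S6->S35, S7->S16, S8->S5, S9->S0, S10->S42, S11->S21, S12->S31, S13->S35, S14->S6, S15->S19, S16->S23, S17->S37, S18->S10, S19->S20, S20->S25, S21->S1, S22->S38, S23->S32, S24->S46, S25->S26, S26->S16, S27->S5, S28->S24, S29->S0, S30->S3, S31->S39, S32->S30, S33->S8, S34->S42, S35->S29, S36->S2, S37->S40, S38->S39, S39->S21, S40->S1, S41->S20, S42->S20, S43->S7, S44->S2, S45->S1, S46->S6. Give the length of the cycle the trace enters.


Trace from S0 until a state repeats:
  S0 -> S15 -> S19 -> S20 -> S25 -> S26 -> S16 -> S23 -> S32 -> S30 -> S3 -> S31 -> S39 -> S21 -> S1 -> S32
S32 first seen at step 8, revisited at step 15.
Cycle length = 15 - 8 = 7

7


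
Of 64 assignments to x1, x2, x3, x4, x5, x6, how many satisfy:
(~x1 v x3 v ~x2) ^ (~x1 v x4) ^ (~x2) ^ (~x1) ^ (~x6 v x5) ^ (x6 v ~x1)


CNF with 6 clauses over 6 vars (64 assignments).
An assignment satisfies CNF iff every clause has >=1 true literal.
Check each row (bits = x1,x2,x3,x4,x5,x6; clause T/F shown):
  row 0 [000000]: clauses=TTTTTT -> 1
  row 1 [000001]: clauses=TTTTFT -> 0
  row 2 [000010]: clauses=TTTTTT -> 1
  row 3 [000011]: clauses=TTTTTT -> 1
  row 4 [000100]: clauses=TTTTTT -> 1
  (every remaining row is evaluated the same way; all 64 results are listed next)
Full result column, 8 rows per line (x1,x2,x3 fixed per line; x4,x5,x6 runs 000..111 left to right):
  rows 0-7 [x1,x2,x3=000]: 10111011  (ones: 6)
  rows 8-15 [x1,x2,x3=001]: 10111011  (ones: 6)
  rows 16-23 [x1,x2,x3=010]: 00000000  (ones: 0)
  rows 24-31 [x1,x2,x3=011]: 00000000  (ones: 0)
  rows 32-39 [x1,x2,x3=100]: 00000000  (ones: 0)
  rows 40-47 [x1,x2,x3=101]: 00000000  (ones: 0)
  rows 48-55 [x1,x2,x3=110]: 00000000  (ones: 0)
  rows 56-63 [x1,x2,x3=111]: 00000000  (ones: 0)
Satisfying assignments = 6+6+0+0+0+0+0+0 = 12

12


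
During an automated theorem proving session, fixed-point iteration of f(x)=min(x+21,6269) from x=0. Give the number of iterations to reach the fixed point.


Step 1: x=0, cap=6269, increment=21
Step 2: x grows by 21 each step until capped at 6269; fixed point is x=6269
Step 3: iterations = ceil(6269/21) = 299

299
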